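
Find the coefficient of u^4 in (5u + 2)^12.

The general term is C(12,j)·(5u)^j·(2)^(12-j); the u^4 term has j = 4.
C(12,4) = 495.
Coefficient = C(12,4) · 5^4 · 2^8 = 495 · 625 · 256 = 79200000.

79200000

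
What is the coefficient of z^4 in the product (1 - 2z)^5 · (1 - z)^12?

6375

Coefficient of z^4 = Σ_{j} C(5,j)·(-2)^j·C(12,4-j)·(-1)^(4-j) for j from 0 to 4.
= 495 + 2200 + 2640 + 960 + 80 = 6375.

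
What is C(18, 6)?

18564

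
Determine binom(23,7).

245157

C(23,7) = (23·22·21·20·19·18·17) / 7! = 1235591280 / 5040 = 245157.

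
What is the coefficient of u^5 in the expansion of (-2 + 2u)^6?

The general term is C(6,j)·(-2)^j·(2u)^(6-j); the u^5 term has j = 1.
C(6,1) = 6.
Coefficient = C(6,1) · (-2)^1 · 2^5 = 6 · (-2) · 32 = -384.

-384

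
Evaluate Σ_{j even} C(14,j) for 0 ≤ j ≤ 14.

Half of (1+1)^14 + (1−1)^14 gives the even-index sum: 2^13 = 8192.

8192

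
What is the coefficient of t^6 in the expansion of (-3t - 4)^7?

The general term is C(7,j)·(-3t)^j·(-4)^(7-j); the t^6 term has j = 6.
C(7,6) = 7.
Coefficient = C(7,6) · (-3)^6 · (-4)^1 = 7 · 729 · (-4) = -20412.

-20412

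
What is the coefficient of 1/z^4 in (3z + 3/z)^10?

7085880

General term: C(10,j)·(3z)^j·(3/z)^(10-j), with z-exponent 1j − 1(10−j) = 2j − 10.
Set 2j − 10 = -4: j = 3.
C(10,3) = 120; 3^3 = 27; 3^7 = 2187.
Coefficient = 120 · 27 · 2187 = 7085880.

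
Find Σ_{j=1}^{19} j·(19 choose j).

Differentiating (1+x)^19 and setting x=1: Σ j·C(19,j) = 19·2^18 = 4980736.

4980736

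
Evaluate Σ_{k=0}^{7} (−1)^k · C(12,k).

The partial alternating sum Σ_{k=0}^{7} (−1)^k C(12,k) = (−1)^7 C(11,7) = -330.

-330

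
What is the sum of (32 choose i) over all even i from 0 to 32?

Half of (1+1)^32 + (1−1)^32 gives the even-index sum: 2^31 = 2147483648.

2147483648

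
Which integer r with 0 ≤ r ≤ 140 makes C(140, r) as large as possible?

70

C(140,r) is maximized at r = 140/2 = 70.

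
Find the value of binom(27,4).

17550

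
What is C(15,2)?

C(15,2) = (15·14) / 2! = 210 / 2 = 105.

105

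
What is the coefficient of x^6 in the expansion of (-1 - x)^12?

The general term is C(12,j)·(-1)^j·(-x)^(12-j); the x^6 term has j = 6.
C(12,6) = 924.
Coefficient = C(12,6) = 924.

924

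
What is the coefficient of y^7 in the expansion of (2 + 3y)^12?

55427328

The general term is C(12,j)·(2)^j·(3y)^(12-j); the y^7 term has j = 5.
C(12,5) = 792.
Coefficient = C(12,5) · 2^5 · 3^7 = 792 · 32 · 2187 = 55427328.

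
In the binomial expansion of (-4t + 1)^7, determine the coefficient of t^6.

The general term is C(7,j)·(-4t)^j·(1)^(7-j); the t^6 term has j = 6.
C(7,6) = 7.
Coefficient = C(7,6) · (-4)^6 = 7 · 4096 = 28672.

28672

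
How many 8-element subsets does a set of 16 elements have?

C(16,8) = (16·15·14·13·12·11·10·9) / 8! = 518918400 / 40320 = 12870.

12870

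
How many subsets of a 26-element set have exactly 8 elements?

1562275

Choose the 8 positions: C(26,8) = 1562275.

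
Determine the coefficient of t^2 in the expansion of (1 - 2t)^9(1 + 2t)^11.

-32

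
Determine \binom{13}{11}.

78

C(13,11) = C(13,2) by symmetry.
C(13,2) = (13·12) / 2! = 156 / 2 = 78.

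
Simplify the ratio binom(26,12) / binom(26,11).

C(n,k+1)/C(n,k) = (n−k)/(k+1) = (26−11)/(11+1) = 15/12 = 5/4.

5/4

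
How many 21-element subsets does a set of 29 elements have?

4292145

C(29,21) = C(29,8) by symmetry.
C(29,8) = (29·28·27·26·25·24·23·22) / 8! = 173059286400 / 40320 = 4292145.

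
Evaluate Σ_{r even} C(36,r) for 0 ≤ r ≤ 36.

Half of (1+1)^36 + (1−1)^36 gives the even-index sum: 2^35 = 34359738368.

34359738368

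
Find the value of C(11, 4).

330

C(11,4) = (11·10·9·8) / 4! = 7920 / 24 = 330.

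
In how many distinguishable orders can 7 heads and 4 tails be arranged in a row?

330

Choose positions for the heads: C(11,7) = 330.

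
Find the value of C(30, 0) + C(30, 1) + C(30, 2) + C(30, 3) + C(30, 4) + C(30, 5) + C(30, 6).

768212

1 + 30 + 435 + 4060 + 27405 + 142506 + 593775 = 768212.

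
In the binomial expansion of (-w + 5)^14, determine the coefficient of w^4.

9775390625

The general term is C(14,j)·(-w)^j·(5)^(14-j); the w^4 term has j = 4.
C(14,4) = 1001.
Coefficient = C(14,4) · 5^10 = 1001 · 9765625 = 9775390625.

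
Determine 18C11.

31824

C(18,11) = C(18,7) by symmetry.
C(18,7) = (18·17·16·15·14·13·12) / 7! = 160392960 / 5040 = 31824.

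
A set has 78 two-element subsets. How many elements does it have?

n(n−1)/2 = 78 ⇒ n(n−1) = 156. Since 13·12 = 156, n = 13.

13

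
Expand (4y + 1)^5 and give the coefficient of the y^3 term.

640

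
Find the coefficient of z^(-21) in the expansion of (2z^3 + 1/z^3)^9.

General term: C(9,j)·(2z^3)^j·(1/z^3)^(9-j), with z-exponent 3j − 3(9−j) = 6j − 27.
Set 6j − 27 = -21: j = 1.
C(9,1) = 9; 2^1 = 2; 1^8 = 1.
Coefficient = 9 · 2 · 1 = 18.

18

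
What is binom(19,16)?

969

C(19,16) = C(19,3) by symmetry.
C(19,3) = (19·18·17) / 3! = 5814 / 6 = 969.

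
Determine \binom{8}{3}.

56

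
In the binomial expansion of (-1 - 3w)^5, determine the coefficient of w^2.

The general term is C(5,j)·(-1)^j·(-3w)^(5-j); the w^2 term has j = 3.
C(5,3) = 10.
Coefficient = C(5,3) · (-1)^3 · (-3)^2 = 10 · (-1) · 9 = -90.

-90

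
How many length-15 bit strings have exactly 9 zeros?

5005

Choose the 9 positions: C(15,9) = 5005.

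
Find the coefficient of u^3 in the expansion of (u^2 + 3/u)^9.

General term: C(9,j)·(u^2)^j·(3/u)^(9-j), with u-exponent 2j − 1(9−j) = 3j − 9.
Set 3j − 9 = 3: j = 4.
C(9,4) = 126; 1^4 = 1; 3^5 = 243.
Coefficient = 126 · 1 · 243 = 30618.

30618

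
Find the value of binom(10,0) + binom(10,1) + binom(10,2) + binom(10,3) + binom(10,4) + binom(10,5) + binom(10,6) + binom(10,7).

968

1 + 10 + 45 + 120 + 210 + 252 + 210 + 120 = 968.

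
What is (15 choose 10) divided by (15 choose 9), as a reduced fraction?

3/5

C(n,k+1)/C(n,k) = (n−k)/(k+1) = (15−9)/(9+1) = 6/10 = 3/5.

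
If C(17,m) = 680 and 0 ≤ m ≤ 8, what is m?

3

C(17,m) increases on 0 ≤ m ≤ 8. C(17,2) = 136 and C(17,3) = 680, so m = 3.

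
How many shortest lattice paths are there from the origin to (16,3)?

969

Each path is a sequence of 19 steps with 16 rights: C(19,16) = 969.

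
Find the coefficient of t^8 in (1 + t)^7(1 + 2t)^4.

Coefficient of t^8 = Σ_{j} C(7,j)·1^j·C(4,8-j)·2^(8-j) for j from 4 to 7.
= 560 + 672 + 168 + 8 = 1408.

1408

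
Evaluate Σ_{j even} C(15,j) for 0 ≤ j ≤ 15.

Even-j terms of row 15 sum to 2^14 = 16384.

16384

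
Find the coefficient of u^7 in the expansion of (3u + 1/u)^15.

General term: C(15,j)·(3u)^j·(1/u)^(15-j), with u-exponent 1j − 1(15−j) = 2j − 15.
Set 2j − 15 = 7: j = 11.
C(15,11) = 1365; 3^11 = 177147; 1^4 = 1.
Coefficient = 1365 · 177147 · 1 = 241805655.

241805655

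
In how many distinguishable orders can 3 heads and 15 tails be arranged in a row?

816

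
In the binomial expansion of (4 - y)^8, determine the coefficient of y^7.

-32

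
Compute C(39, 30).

C(39,30) = C(39,9) by symmetry.
C(39,9) = (39·38·37·36·35·34·33·32·31) / 9! = 76899763100160 / 362880 = 211915132.

211915132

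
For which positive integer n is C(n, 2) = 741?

39

n(n−1)/2 = 741 ⇒ n(n−1) = 1482. Since 39·38 = 1482, n = 39.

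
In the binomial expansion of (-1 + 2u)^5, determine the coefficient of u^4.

-80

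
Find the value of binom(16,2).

120

C(16,2) = (16·15) / 2! = 240 / 2 = 120.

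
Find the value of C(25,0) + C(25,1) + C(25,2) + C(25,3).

2626

1 + 25 + 300 + 2300 = 2626.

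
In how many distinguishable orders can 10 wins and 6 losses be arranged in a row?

8008

Choose positions for the wins: C(16,10) = 8008.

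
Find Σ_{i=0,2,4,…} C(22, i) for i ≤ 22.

Half of (1+1)^22 + (1−1)^22 gives the even-index sum: 2^21 = 2097152.

2097152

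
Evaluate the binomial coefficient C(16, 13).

C(16,13) = C(16,3) by symmetry.
C(16,3) = (16·15·14) / 3! = 3360 / 6 = 560.

560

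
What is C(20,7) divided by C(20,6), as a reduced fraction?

2

C(n,k+1)/C(n,k) = (n−k)/(k+1) = (20−6)/(6+1) = 14/7 = 2.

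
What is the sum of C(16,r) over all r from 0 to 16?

Setting x = 1 in (1+x)^16 gives Σ C(16,r) = 2^16 = 65536.

65536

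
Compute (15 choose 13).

105

C(15,13) = C(15,2) by symmetry.
C(15,2) = (15·14) / 2! = 210 / 2 = 105.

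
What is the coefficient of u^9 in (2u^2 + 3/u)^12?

24634368

General term: C(12,j)·(2u^2)^j·(3/u)^(12-j), with u-exponent 2j − 1(12−j) = 3j − 12.
Set 3j − 12 = 9: j = 7.
C(12,7) = 792; 2^7 = 128; 3^5 = 243.
Coefficient = 792 · 128 · 243 = 24634368.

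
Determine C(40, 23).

C(40,23) = C(40,17) by symmetry.
C(40,17) = (40·39·38·37·36·35·34·33·32·31·30·29·28·27·26·25·24) / 17! = 31560991604212034764800000 / 355687428096000 = 88732378800.

88732378800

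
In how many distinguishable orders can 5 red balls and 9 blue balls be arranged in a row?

Choose positions for the red balls: C(14,5) = 2002.

2002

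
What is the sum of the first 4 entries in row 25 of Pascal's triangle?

1 + 25 + 300 + 2300 = 2626.

2626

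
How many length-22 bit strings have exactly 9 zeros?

Choose the 9 positions: C(22,9) = 497420.

497420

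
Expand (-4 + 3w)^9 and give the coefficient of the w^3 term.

9289728

The general term is C(9,j)·(-4)^j·(3w)^(9-j); the w^3 term has j = 6.
C(9,6) = 84.
Coefficient = C(9,6) · (-4)^6 · 3^3 = 84 · 4096 · 27 = 9289728.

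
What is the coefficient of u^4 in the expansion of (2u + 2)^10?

The general term is C(10,j)·(2u)^j·(2)^(10-j); the u^4 term has j = 4.
C(10,4) = 210.
Coefficient = C(10,4) · 2^4 · 2^6 = 210 · 16 · 64 = 215040.

215040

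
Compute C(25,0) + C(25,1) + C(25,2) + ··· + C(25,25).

33554432

Setting x = 1 in (1+x)^25 gives Σ C(25,i) = 2^25 = 33554432.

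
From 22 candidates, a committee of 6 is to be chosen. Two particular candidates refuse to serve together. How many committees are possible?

All 6-subsets: C(22,6) = 74613. Those containing both fixed elements: C(20,4) = 4845.
74613 − 4845 = 69768.

69768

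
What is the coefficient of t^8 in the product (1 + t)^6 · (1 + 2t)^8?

88720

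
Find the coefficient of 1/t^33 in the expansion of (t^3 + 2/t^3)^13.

General term: C(13,j)·(t^3)^j·(2/t^3)^(13-j), with t-exponent 3j − 3(13−j) = 6j − 39.
Set 6j − 39 = -33: j = 1.
C(13,1) = 13; 1^1 = 1; 2^12 = 4096.
Coefficient = 13 · 1 · 4096 = 53248.

53248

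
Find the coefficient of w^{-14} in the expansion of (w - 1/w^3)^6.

General term: C(6,j)·(w)^j·(-1/w^3)^(6-j), with w-exponent 1j − 3(6−j) = 4j − 18.
Set 4j − 18 = -14: j = 1.
C(6,1) = 6; 1^1 = 1; (-1)^5 = -1.
Coefficient = 6 · 1 · (-1) = -6.

-6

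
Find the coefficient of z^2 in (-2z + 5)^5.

The general term is C(5,j)·(-2z)^j·(5)^(5-j); the z^2 term has j = 2.
C(5,2) = 10.
Coefficient = C(5,2) · (-2)^2 · 5^3 = 10 · 4 · 125 = 5000.

5000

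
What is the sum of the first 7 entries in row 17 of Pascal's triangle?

21778

1 + 17 + 136 + 680 + 2380 + 6188 + 12376 = 21778.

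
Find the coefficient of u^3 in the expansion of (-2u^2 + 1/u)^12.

General term: C(12,j)·(-2u^2)^j·(1/u)^(12-j), with u-exponent 2j − 1(12−j) = 3j − 12.
Set 3j − 12 = 3: j = 5.
C(12,5) = 792; (-2)^5 = -32; 1^7 = 1.
Coefficient = 792 · (-32) · 1 = -25344.

-25344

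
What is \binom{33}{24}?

C(33,24) = C(33,9) by symmetry.
C(33,9) = (33·32·31·30·29·28·27·26·25) / 9! = 13995229248000 / 362880 = 38567100.

38567100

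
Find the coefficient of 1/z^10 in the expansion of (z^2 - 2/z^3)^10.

General term: C(10,j)·(z^2)^j·(-2/z^3)^(10-j), with z-exponent 2j − 3(10−j) = 5j − 30.
Set 5j − 30 = -10: j = 4.
C(10,4) = 210; 1^4 = 1; (-2)^6 = 64.
Coefficient = 210 · 1 · 64 = 13440.

13440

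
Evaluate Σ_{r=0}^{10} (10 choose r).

1024

Setting x = 1 in (1+x)^10 gives Σ C(10,r) = 2^10 = 1024.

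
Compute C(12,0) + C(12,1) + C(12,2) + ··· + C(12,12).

The entries of row 12 sum to 2^12 = 4096.

4096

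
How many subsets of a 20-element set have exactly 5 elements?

Choose the 5 positions: C(20,5) = 15504.

15504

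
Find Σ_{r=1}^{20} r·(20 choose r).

10485760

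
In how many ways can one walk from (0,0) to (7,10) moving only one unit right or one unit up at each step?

19448

Each path is a sequence of 17 steps with 7 rights: C(17,7) = 19448.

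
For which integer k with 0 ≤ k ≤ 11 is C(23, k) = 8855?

4

C(23,k) increases on 0 ≤ k ≤ 11. C(23,3) = 1771 and C(23,4) = 8855, so k = 4.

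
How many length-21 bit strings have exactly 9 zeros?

293930

Choose the 9 positions: C(21,9) = 293930.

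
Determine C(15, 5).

C(15,5) = (15·14·13·12·11) / 5! = 360360 / 120 = 3003.

3003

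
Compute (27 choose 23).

17550

C(27,23) = C(27,4) by symmetry.
C(27,4) = (27·26·25·24) / 4! = 421200 / 24 = 17550.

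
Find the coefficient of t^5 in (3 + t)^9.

The general term is C(9,j)·(3)^j·(t)^(9-j); the t^5 term has j = 4.
C(9,4) = 126.
Coefficient = C(9,4) · 3^4 = 126 · 81 = 10206.

10206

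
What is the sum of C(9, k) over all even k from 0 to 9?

Half of (1+1)^9 + (1−1)^9 gives the even-index sum: 2^8 = 256.

256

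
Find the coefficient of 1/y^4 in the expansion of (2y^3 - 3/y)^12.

15588936

General term: C(12,j)·(2y^3)^j·(-3/y)^(12-j), with y-exponent 3j − 1(12−j) = 4j − 12.
Set 4j − 12 = -4: j = 2.
C(12,2) = 66; 2^2 = 4; (-3)^10 = 59049.
Coefficient = 66 · 4 · 59049 = 15588936.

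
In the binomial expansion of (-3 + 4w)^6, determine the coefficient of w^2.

19440

The general term is C(6,j)·(-3)^j·(4w)^(6-j); the w^2 term has j = 4.
C(6,4) = 15.
Coefficient = C(6,4) · (-3)^4 · 4^2 = 15 · 81 · 16 = 19440.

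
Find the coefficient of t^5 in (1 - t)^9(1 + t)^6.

-39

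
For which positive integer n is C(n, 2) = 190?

n(n−1)/2 = 190 ⇒ n(n−1) = 380. Since 20·19 = 380, n = 20.

20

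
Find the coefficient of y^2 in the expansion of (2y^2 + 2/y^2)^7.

4480

General term: C(7,j)·(2y^2)^j·(2/y^2)^(7-j), with y-exponent 2j − 2(7−j) = 4j − 14.
Set 4j − 14 = 2: j = 4.
C(7,4) = 35; 2^4 = 16; 2^3 = 8.
Coefficient = 35 · 16 · 8 = 4480.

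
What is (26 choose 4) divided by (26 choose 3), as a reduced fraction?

23/4

C(n,k+1)/C(n,k) = (n−k)/(k+1) = (26−3)/(3+1) = 23/4.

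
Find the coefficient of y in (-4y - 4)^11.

The general term is C(11,j)·(-4y)^j·(-4)^(11-j); the y^1 term has j = 1.
C(11,1) = 11.
Coefficient = C(11,1) · (-4)^1 · (-4)^10 = 11 · (-4) · 1048576 = -46137344.

-46137344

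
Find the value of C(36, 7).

8347680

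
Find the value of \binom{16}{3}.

560

C(16,3) = (16·15·14) / 3! = 3360 / 6 = 560.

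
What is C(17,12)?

6188

C(17,12) = C(17,5) by symmetry.
C(17,5) = (17·16·15·14·13) / 5! = 742560 / 120 = 6188.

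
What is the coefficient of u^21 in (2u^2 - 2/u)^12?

-49152

General term: C(12,j)·(2u^2)^j·(-2/u)^(12-j), with u-exponent 2j − 1(12−j) = 3j − 12.
Set 3j − 12 = 21: j = 11.
C(12,11) = 12; 2^11 = 2048; (-2)^1 = -2.
Coefficient = 12 · 2048 · (-2) = -49152.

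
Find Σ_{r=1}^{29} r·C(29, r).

Since r·C(29,r) = 29·C(28,r−1), the sum is 29·2^28 = 29·268435456 = 7784628224.

7784628224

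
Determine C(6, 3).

20

C(6,3) = (6·5·4) / 3! = 120 / 6 = 20.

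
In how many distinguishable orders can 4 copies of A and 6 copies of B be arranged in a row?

210

Choose positions for the A's: C(10,4) = 210.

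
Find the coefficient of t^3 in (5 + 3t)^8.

4725000

The general term is C(8,j)·(5)^j·(3t)^(8-j); the t^3 term has j = 5.
C(8,5) = 56.
Coefficient = C(8,5) · 5^5 · 3^3 = 56 · 3125 · 27 = 4725000.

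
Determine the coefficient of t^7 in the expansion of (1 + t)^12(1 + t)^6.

(1 + t)^12(1 + t)^6 = (1 + t)^18, so the coefficient of t^7 is C(18,7)·1^7 = 31824·1 = 31824.

31824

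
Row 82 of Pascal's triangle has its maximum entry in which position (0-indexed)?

41

C(82,r) is maximized at r = 82/2 = 41.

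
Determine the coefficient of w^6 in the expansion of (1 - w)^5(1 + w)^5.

Coefficient of w^6 = Σ_{j} C(5,j)·(-1)^j·C(5,6-j)·1^(6-j) for j from 1 to 5.
= (-5) + 50 + (-100) + 50 + (-5) = -10.

-10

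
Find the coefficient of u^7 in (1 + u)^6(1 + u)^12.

(1 + u)^6(1 + u)^12 = (1 + u)^18, so the coefficient of u^7 is C(18,7)·1^7 = 31824·1 = 31824.

31824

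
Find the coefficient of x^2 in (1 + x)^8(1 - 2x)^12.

100

Coefficient of x^2 = Σ_{j} C(8,j)·1^j·C(12,2-j)·(-2)^(2-j) for j from 0 to 2.
= 264 + (-192) + 28 = 100.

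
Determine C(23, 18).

C(23,18) = C(23,5) by symmetry.
C(23,5) = (23·22·21·20·19) / 5! = 4037880 / 120 = 33649.

33649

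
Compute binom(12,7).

792

C(12,7) = C(12,5) by symmetry.
C(12,5) = (12·11·10·9·8) / 5! = 95040 / 120 = 792.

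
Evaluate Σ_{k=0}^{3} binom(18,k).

1 + 18 + 153 + 816 = 988.

988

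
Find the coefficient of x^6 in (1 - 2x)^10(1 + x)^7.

-161

Coefficient of x^6 = Σ_{j} C(10,j)·(-2)^j·C(7,6-j)·1^(6-j) for j from 0 to 6.
= 7 + (-420) + 6300 + (-33600) + 70560 + (-56448) + 13440 = -161.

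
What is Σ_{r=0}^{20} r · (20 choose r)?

Differentiating (1+x)^20 and setting x=1: Σ r·C(20,r) = 20·2^19 = 10485760.

10485760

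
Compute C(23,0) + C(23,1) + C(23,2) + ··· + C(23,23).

Setting x = 1 in (1+x)^23 gives Σ C(23,i) = 2^23 = 8388608.

8388608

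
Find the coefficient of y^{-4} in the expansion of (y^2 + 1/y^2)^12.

792

General term: C(12,j)·(y^2)^j·(1/y^2)^(12-j), with y-exponent 2j − 2(12−j) = 4j − 24.
Set 4j − 24 = -4: j = 5.
C(12,5) = 792; 1^5 = 1; 1^7 = 1.
Coefficient = 792 · 1 · 1 = 792.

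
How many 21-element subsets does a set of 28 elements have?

1184040

C(28,21) = C(28,7) by symmetry.
C(28,7) = (28·27·26·25·24·23·22) / 7! = 5967561600 / 5040 = 1184040.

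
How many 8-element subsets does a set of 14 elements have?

3003

C(14,8) = C(14,6) by symmetry.
C(14,6) = (14·13·12·11·10·9) / 6! = 2162160 / 720 = 3003.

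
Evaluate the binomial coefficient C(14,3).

C(14,3) = (14·13·12) / 3! = 2184 / 6 = 364.

364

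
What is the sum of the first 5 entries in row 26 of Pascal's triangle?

17902

1 + 26 + 325 + 2600 + 14950 = 17902.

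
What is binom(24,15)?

1307504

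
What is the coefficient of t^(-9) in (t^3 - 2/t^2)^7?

448

General term: C(7,j)·(t^3)^j·(-2/t^2)^(7-j), with t-exponent 3j − 2(7−j) = 5j − 14.
Set 5j − 14 = -9: j = 1.
C(7,1) = 7; 1^1 = 1; (-2)^6 = 64.
Coefficient = 7 · 1 · 64 = 448.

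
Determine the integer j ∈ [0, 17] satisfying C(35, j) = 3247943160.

C(35,j) increases on 0 ≤ j ≤ 17. C(35,14) = 2319959400 and C(35,15) = 3247943160, so j = 15.

15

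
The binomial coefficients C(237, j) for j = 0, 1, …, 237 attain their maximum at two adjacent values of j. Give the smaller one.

118

For odd n = 237, C(237,j) peaks at j = (n−1)/2 and (n+1)/2; the smaller is 118.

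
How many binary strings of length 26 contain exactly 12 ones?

9657700

Choose the 12 positions: C(26,12) = 9657700.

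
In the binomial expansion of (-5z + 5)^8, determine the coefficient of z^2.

10937500

The general term is C(8,j)·(-5z)^j·(5)^(8-j); the z^2 term has j = 2.
C(8,2) = 28.
Coefficient = C(8,2) · (-5)^2 · 5^6 = 28 · 25 · 15625 = 10937500.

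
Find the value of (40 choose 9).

273438880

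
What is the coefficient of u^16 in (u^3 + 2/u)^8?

112

General term: C(8,j)·(u^3)^j·(2/u)^(8-j), with u-exponent 3j − 1(8−j) = 4j − 8.
Set 4j − 8 = 16: j = 6.
C(8,6) = 28; 1^6 = 1; 2^2 = 4.
Coefficient = 28 · 1 · 4 = 112.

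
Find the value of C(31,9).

C(31,9) = (31·30·29·28·27·26·25·24·23) / 9! = 7315688016000 / 362880 = 20160075.

20160075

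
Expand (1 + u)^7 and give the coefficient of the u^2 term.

The general term is C(7,j)·(1)^j·(u)^(7-j); the u^2 term has j = 5.
C(7,5) = 21.
Coefficient = C(7,5) = 21.

21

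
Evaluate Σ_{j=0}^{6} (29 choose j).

621616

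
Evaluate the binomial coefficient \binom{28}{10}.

13123110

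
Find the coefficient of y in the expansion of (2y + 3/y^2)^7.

General term: C(7,j)·(2y)^j·(3/y^2)^(7-j), with y-exponent 1j − 2(7−j) = 3j − 14.
Set 3j − 14 = 1: j = 5.
C(7,5) = 21; 2^5 = 32; 3^2 = 9.
Coefficient = 21 · 32 · 9 = 6048.

6048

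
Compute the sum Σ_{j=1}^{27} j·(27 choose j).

Since j·C(27,j) = 27·C(26,j−1), the sum is 27·2^26 = 27·67108864 = 1811939328.

1811939328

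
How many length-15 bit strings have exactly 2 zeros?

105

Choose the 2 positions: C(15,2) = 105.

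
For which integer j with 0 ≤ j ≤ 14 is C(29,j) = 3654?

3

C(29,j) increases on 0 ≤ j ≤ 14. C(29,2) = 406 and C(29,3) = 3654, so j = 3.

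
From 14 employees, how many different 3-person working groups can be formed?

364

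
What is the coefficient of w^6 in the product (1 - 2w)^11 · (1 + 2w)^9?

-3072

Coefficient of w^6 = Σ_{j} C(11,j)·(-2)^j·C(9,6-j)·2^(6-j) for j from 0 to 6.
= 5376 + (-88704) + 443520 + (-887040) + 760320 + (-266112) + 29568 = -3072.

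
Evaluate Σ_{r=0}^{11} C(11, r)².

By Vandermonde's identity, Σ C(11,r)² = C(22,11) = 705432.

705432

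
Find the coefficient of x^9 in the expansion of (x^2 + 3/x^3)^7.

General term: C(7,j)·(x^2)^j·(3/x^3)^(7-j), with x-exponent 2j − 3(7−j) = 5j − 21.
Set 5j − 21 = 9: j = 6.
C(7,6) = 7; 1^6 = 1; 3^1 = 3.
Coefficient = 7 · 1 · 3 = 21.

21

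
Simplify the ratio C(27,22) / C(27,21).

C(n,k+1)/C(n,k) = (n−k)/(k+1) = (27−21)/(21+1) = 6/22 = 3/11.

3/11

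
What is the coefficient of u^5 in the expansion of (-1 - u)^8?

56

The general term is C(8,j)·(-1)^j·(-u)^(8-j); the u^5 term has j = 3.
C(8,3) = 56.
Coefficient = C(8,3) · (-1)^3 · (-1)^5 = 56 · (-1) · (-1) = 56.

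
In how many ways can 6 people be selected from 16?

8008

This is C(16,6) = 8008.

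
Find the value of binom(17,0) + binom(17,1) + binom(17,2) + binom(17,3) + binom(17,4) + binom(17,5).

9402

1 + 17 + 136 + 680 + 2380 + 6188 = 9402.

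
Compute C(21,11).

352716

C(21,11) = C(21,10) by symmetry.
C(21,10) = (21·20·19·18·17·16·15·14·13·12) / 10! = 1279935820800 / 3628800 = 352716.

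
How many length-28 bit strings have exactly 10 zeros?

Choose the 10 positions: C(28,10) = 13123110.

13123110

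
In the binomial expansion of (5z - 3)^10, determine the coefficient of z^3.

The general term is C(10,j)·(5z)^j·(-3)^(10-j); the z^3 term has j = 3.
C(10,3) = 120.
Coefficient = C(10,3) · 5^3 · (-3)^7 = 120 · 125 · (-2187) = -32805000.

-32805000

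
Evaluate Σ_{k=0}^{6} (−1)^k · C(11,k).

The partial alternating sum Σ_{k=0}^{6} (−1)^k C(11,k) = (−1)^6 C(10,6) = 210.

210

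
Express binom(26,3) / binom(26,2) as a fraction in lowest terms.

8

C(n,k+1)/C(n,k) = (n−k)/(k+1) = (26−2)/(2+1) = 24/3 = 8.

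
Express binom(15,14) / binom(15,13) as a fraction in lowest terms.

C(n,k+1)/C(n,k) = (n−k)/(k+1) = (15−13)/(13+1) = 2/14 = 1/7.

1/7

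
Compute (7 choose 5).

21

C(7,5) = C(7,2) by symmetry.
C(7,2) = (7·6) / 2! = 42 / 2 = 21.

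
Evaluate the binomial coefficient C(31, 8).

7888725

C(31,8) = (31·30·29·28·27·26·25·24) / 8! = 318073392000 / 40320 = 7888725.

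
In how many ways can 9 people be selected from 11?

This is C(11,9) = 55.

55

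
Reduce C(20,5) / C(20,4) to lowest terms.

C(n,k+1)/C(n,k) = (n−k)/(k+1) = (20−4)/(4+1) = 16/5.

16/5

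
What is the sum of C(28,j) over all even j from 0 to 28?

Even-j terms of row 28 sum to 2^27 = 134217728.

134217728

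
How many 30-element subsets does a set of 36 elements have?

1947792

C(36,30) = C(36,6) by symmetry.
C(36,6) = (36·35·34·33·32·31) / 6! = 1402410240 / 720 = 1947792.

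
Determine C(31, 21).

C(31,21) = C(31,10) by symmetry.
C(31,10) = (31·30·29·28·27·26·25·24·23·22) / 10! = 160945136352000 / 3628800 = 44352165.

44352165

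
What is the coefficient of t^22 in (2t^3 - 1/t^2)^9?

General term: C(9,j)·(2t^3)^j·(-1/t^2)^(9-j), with t-exponent 3j − 2(9−j) = 5j − 18.
Set 5j − 18 = 22: j = 8.
C(9,8) = 9; 2^8 = 256; (-1)^1 = -1.
Coefficient = 9 · 256 · (-1) = -2304.

-2304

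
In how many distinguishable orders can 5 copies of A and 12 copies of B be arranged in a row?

6188

Choose positions for the A's: C(17,5) = 6188.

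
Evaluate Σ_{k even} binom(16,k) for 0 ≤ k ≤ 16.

32768

Half of (1+1)^16 + (1−1)^16 gives the even-index sum: 2^15 = 32768.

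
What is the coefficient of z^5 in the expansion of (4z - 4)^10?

The general term is C(10,j)·(4z)^j·(-4)^(10-j); the z^5 term has j = 5.
C(10,5) = 252.
Coefficient = C(10,5) · 4^5 · (-4)^5 = 252 · 1024 · (-1024) = -264241152.

-264241152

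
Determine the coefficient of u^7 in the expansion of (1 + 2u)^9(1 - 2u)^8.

Coefficient of u^7 = Σ_{j} C(9,j)·2^j·C(8,7-j)·(-2)^(7-j) for j from 0 to 7.
= (-1024) + 32256 + (-258048) + 752640 + (-903168) + 451584 + (-86016) + 4608 = -7168.

-7168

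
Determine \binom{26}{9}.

C(26,9) = (26·25·24·23·22·21·20·19·18) / 9! = 1133836704000 / 362880 = 3124550.

3124550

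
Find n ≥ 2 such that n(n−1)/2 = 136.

n(n−1)/2 = 136 ⇒ n(n−1) = 272. Since 17·16 = 272, n = 17.

17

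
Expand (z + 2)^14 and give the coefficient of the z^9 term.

The general term is C(14,j)·(z)^j·(2)^(14-j); the z^9 term has j = 9.
C(14,9) = 2002.
Coefficient = C(14,9) · 2^5 = 2002 · 32 = 64064.

64064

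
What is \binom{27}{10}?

8436285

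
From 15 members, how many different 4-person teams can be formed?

This is C(15,4) = 1365.

1365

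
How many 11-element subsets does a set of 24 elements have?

2496144

C(24,11) = (24·23·22·21·20·19·18·17·16·15·14) / 11! = 99638080819200 / 39916800 = 2496144.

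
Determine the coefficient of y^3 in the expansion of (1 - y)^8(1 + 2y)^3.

24

Coefficient of y^3 = Σ_{j} C(8,j)·(-1)^j·C(3,3-j)·2^(3-j) for j from 0 to 3.
= 8 + (-96) + 168 + (-56) = 24.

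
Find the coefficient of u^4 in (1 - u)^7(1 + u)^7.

Coefficient of u^4 = Σ_{j} C(7,j)·(-1)^j·C(7,4-j)·1^(4-j) for j from 0 to 4.
= 35 + (-245) + 441 + (-245) + 35 = 21.

21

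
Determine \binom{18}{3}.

816

C(18,3) = (18·17·16) / 3! = 4896 / 6 = 816.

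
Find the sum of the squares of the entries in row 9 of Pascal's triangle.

48620

Σ C(9,i)² is the coefficient of x^9 in (1+x)^9(1+x)^9 = (1+x)^18, i.e. C(18,9) = 48620.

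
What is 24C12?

2704156

C(24,12) = (24·23·22·21·20·19·18·17·16·15·14·13) / 12! = 1295295050649600 / 479001600 = 2704156.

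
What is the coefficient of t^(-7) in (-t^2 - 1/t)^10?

General term: C(10,j)·(-t^2)^j·(-1/t)^(10-j), with t-exponent 2j − 1(10−j) = 3j − 10.
Set 3j − 10 = -7: j = 1.
C(10,1) = 10; (-1)^1 = -1; (-1)^9 = -1.
Coefficient = 10 · (-1) · (-1) = 10.

10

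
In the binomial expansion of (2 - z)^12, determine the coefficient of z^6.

The general term is C(12,j)·(2)^j·(-z)^(12-j); the z^6 term has j = 6.
C(12,6) = 924.
Coefficient = C(12,6) · 2^6 = 924 · 64 = 59136.

59136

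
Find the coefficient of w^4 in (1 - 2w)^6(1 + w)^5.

Coefficient of w^4 = Σ_{j} C(6,j)·(-2)^j·C(5,4-j)·1^(4-j) for j from 0 to 4.
= 5 + (-120) + 600 + (-800) + 240 = -75.

-75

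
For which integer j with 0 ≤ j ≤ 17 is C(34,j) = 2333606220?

C(34,j) increases on 0 ≤ j ≤ 17. C(34,16) = 2203961430 and C(34,17) = 2333606220, so j = 17.

17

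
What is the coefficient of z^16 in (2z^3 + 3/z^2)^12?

10264320

General term: C(12,j)·(2z^3)^j·(3/z^2)^(12-j), with z-exponent 3j − 2(12−j) = 5j − 24.
Set 5j − 24 = 16: j = 8.
C(12,8) = 495; 2^8 = 256; 3^4 = 81.
Coefficient = 495 · 256 · 81 = 10264320.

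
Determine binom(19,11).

75582

C(19,11) = C(19,8) by symmetry.
C(19,8) = (19·18·17·16·15·14·13·12) / 8! = 3047466240 / 40320 = 75582.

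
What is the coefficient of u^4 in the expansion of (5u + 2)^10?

8400000

The general term is C(10,j)·(5u)^j·(2)^(10-j); the u^4 term has j = 4.
C(10,4) = 210.
Coefficient = C(10,4) · 5^4 · 2^6 = 210 · 625 · 64 = 8400000.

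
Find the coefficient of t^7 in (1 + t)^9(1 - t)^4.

Coefficient of t^7 = Σ_{j} C(9,j)·1^j·C(4,7-j)·(-1)^(7-j) for j from 3 to 7.
= 84 + (-504) + 756 + (-336) + 36 = 36.

36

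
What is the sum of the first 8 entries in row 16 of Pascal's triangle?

26333

1 + 16 + 120 + 560 + 1820 + 4368 + 8008 + 11440 = 26333.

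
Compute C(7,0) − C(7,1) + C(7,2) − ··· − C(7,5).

The partial alternating sum Σ_{k=0}^{5} (−1)^k C(7,k) = (−1)^5 C(6,5) = -6.

-6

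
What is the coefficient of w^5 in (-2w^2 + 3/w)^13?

General term: C(13,j)·(-2w^2)^j·(3/w)^(13-j), with w-exponent 2j − 1(13−j) = 3j − 13.
Set 3j − 13 = 5: j = 6.
C(13,6) = 1716; (-2)^6 = 64; 3^7 = 2187.
Coefficient = 1716 · 64 · 2187 = 240185088.

240185088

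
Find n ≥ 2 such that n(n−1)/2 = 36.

n(n−1)/2 = 36 ⇒ n(n−1) = 72. Since 9·8 = 72, n = 9.

9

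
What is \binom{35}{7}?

6724520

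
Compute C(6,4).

C(6,4) = C(6,2) by symmetry.
C(6,2) = (6·5) / 2! = 30 / 2 = 15.

15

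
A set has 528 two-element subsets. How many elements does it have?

33

n(n−1)/2 = 528 ⇒ n(n−1) = 1056. Since 33·32 = 1056, n = 33.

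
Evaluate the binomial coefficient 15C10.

C(15,10) = C(15,5) by symmetry.
C(15,5) = (15·14·13·12·11) / 5! = 360360 / 120 = 3003.

3003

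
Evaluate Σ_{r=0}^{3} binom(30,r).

4526

1 + 30 + 435 + 4060 = 4526.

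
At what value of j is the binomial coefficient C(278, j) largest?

C(278,j) is maximized at j = 278/2 = 139.

139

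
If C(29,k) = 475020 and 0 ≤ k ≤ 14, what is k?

6

C(29,k) increases on 0 ≤ k ≤ 14. C(29,5) = 118755 and C(29,6) = 475020, so k = 6.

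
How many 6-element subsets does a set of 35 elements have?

1623160

C(35,6) = (35·34·33·32·31·30) / 6! = 1168675200 / 720 = 1623160.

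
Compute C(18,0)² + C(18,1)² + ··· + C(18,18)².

9075135300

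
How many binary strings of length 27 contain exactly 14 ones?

20058300

Choose the 14 positions: C(27,14) = 20058300.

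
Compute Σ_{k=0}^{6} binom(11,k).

1486

1 + 11 + 55 + 165 + 330 + 462 + 462 = 1486.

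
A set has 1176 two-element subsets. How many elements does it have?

n(n−1)/2 = 1176 ⇒ n(n−1) = 2352. Since 49·48 = 2352, n = 49.

49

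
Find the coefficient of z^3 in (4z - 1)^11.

The general term is C(11,j)·(4z)^j·(-1)^(11-j); the z^3 term has j = 3.
C(11,3) = 165.
Coefficient = C(11,3) · 4^3 = 165 · 64 = 10560.

10560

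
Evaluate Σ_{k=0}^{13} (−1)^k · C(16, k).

-105

The partial alternating sum Σ_{k=0}^{13} (−1)^k C(16,k) = (−1)^13 C(15,13) = -105.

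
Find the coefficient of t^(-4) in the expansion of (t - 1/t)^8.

28

General term: C(8,j)·(t)^j·(-1/t)^(8-j), with t-exponent 1j − 1(8−j) = 2j − 8.
Set 2j − 8 = -4: j = 2.
C(8,2) = 28; 1^2 = 1; (-1)^6 = 1.
Coefficient = 28 · 1 · 1 = 28.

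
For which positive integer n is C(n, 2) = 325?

26

n(n−1)/2 = 325 ⇒ n(n−1) = 650. Since 26·25 = 650, n = 26.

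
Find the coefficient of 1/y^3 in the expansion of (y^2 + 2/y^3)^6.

160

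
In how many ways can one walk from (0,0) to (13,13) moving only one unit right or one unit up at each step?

10400600

Each path is a sequence of 26 steps with 13 rights: C(26,13) = 10400600.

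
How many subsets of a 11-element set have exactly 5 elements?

Choose the 5 positions: C(11,5) = 462.

462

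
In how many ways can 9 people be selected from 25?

This is C(25,9) = 2042975.

2042975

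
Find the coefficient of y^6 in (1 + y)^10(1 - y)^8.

-28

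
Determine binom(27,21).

296010

C(27,21) = C(27,6) by symmetry.
C(27,6) = (27·26·25·24·23·22) / 6! = 213127200 / 720 = 296010.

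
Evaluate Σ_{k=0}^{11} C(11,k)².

Σ C(11,k)² is the coefficient of x^11 in (1+x)^11(1+x)^11 = (1+x)^22, i.e. C(22,11) = 705432.

705432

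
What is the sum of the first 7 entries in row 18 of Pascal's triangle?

1 + 18 + 153 + 816 + 3060 + 8568 + 18564 = 31180.

31180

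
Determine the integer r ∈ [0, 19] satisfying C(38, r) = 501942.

5

C(38,r) increases on 0 ≤ r ≤ 19. C(38,4) = 73815 and C(38,5) = 501942, so r = 5.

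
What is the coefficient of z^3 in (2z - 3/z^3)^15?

General term: C(15,j)·(2z)^j·(-3/z^3)^(15-j), with z-exponent 1j − 3(15−j) = 4j − 45.
Set 4j − 45 = 3: j = 12.
C(15,12) = 455; 2^12 = 4096; (-3)^3 = -27.
Coefficient = 455 · 4096 · (-27) = -50319360.

-50319360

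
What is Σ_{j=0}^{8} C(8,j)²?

12870

By Vandermonde's identity, Σ C(8,j)² = C(16,8) = 12870.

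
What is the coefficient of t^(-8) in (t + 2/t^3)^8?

General term: C(8,j)·(t)^j·(2/t^3)^(8-j), with t-exponent 1j − 3(8−j) = 4j − 24.
Set 4j − 24 = -8: j = 4.
C(8,4) = 70; 1^4 = 1; 2^4 = 16.
Coefficient = 70 · 1 · 16 = 1120.

1120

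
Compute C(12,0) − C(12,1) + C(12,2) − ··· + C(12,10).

11

The partial alternating sum Σ_{k=0}^{10} (−1)^k C(12,k) = (−1)^10 C(11,10) = 11.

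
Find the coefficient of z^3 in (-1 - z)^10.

120

The general term is C(10,j)·(-1)^j·(-z)^(10-j); the z^3 term has j = 7.
C(10,7) = 120.
Coefficient = C(10,7) · (-1)^7 · (-1)^3 = 120 · (-1) · (-1) = 120.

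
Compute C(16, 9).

11440

C(16,9) = C(16,7) by symmetry.
C(16,7) = (16·15·14·13·12·11·10) / 7! = 57657600 / 5040 = 11440.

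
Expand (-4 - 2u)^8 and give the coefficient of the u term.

262144

The general term is C(8,j)·(-4)^j·(-2u)^(8-j); the u^1 term has j = 7.
C(8,7) = 8.
Coefficient = C(8,7) · (-4)^7 · (-2)^1 = 8 · (-16384) · (-2) = 262144.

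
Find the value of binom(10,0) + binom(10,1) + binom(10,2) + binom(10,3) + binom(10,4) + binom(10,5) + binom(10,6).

1 + 10 + 45 + 120 + 210 + 252 + 210 = 848.

848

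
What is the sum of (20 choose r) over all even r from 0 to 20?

524288

Half of (1+1)^20 + (1−1)^20 gives the even-index sum: 2^19 = 524288.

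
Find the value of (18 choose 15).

C(18,15) = C(18,3) by symmetry.
C(18,3) = (18·17·16) / 3! = 4896 / 6 = 816.

816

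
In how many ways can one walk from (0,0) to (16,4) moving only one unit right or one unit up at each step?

Each path is a sequence of 20 steps with 16 rights: C(20,16) = 4845.

4845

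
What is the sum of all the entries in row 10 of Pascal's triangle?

The entries of row 10 sum to 2^10 = 1024.

1024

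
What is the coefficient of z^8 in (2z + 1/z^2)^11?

11264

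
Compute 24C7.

346104

C(24,7) = (24·23·22·21·20·19·18) / 7! = 1744364160 / 5040 = 346104.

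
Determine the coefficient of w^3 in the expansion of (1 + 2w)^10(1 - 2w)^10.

Coefficient of w^3 = Σ_{j} C(10,j)·2^j·C(10,3-j)·(-2)^(3-j) for j from 0 to 3.
= (-960) + 3600 + (-3600) + 960 = 0.

0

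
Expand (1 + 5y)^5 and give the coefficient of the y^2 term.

The general term is C(5,j)·(1)^j·(5y)^(5-j); the y^2 term has j = 3.
C(5,3) = 10.
Coefficient = C(5,3) · 5^2 = 10 · 25 = 250.

250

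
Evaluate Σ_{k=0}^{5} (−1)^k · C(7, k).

-6

The partial alternating sum Σ_{k=0}^{5} (−1)^k C(7,k) = (−1)^5 C(6,5) = -6.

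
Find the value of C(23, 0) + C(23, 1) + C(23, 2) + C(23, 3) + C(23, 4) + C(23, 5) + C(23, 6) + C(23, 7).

390656

1 + 23 + 253 + 1771 + 8855 + 33649 + 100947 + 245157 = 390656.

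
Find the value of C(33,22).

193536720

C(33,22) = C(33,11) by symmetry.
C(33,11) = (33·32·31·30·29·28·27·26·25·24·23) / 11! = 7725366544896000 / 39916800 = 193536720.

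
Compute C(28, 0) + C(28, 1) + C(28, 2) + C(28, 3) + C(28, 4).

24158

1 + 28 + 378 + 3276 + 20475 = 24158.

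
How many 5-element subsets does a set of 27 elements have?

C(27,5) = (27·26·25·24·23) / 5! = 9687600 / 120 = 80730.

80730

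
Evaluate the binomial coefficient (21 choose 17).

C(21,17) = C(21,4) by symmetry.
C(21,4) = (21·20·19·18) / 4! = 143640 / 24 = 5985.

5985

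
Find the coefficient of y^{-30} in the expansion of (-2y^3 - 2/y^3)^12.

General term: C(12,j)·(-2y^3)^j·(-2/y^3)^(12-j), with y-exponent 3j − 3(12−j) = 6j − 36.
Set 6j − 36 = -30: j = 1.
C(12,1) = 12; (-2)^1 = -2; (-2)^11 = -2048.
Coefficient = 12 · (-2) · (-2048) = 49152.

49152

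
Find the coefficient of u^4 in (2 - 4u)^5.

The general term is C(5,j)·(2)^j·(-4u)^(5-j); the u^4 term has j = 1.
C(5,1) = 5.
Coefficient = C(5,1) · 2^1 · (-4)^4 = 5 · 2 · 256 = 2560.

2560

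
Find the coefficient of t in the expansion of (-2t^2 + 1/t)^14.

General term: C(14,j)·(-2t^2)^j·(1/t)^(14-j), with t-exponent 2j − 1(14−j) = 3j − 14.
Set 3j − 14 = 1: j = 5.
C(14,5) = 2002; (-2)^5 = -32; 1^9 = 1.
Coefficient = 2002 · (-32) · 1 = -64064.

-64064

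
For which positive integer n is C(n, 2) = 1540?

n(n−1)/2 = 1540 ⇒ n(n−1) = 3080. Since 56·55 = 3080, n = 56.

56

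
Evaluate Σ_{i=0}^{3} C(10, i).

176

1 + 10 + 45 + 120 = 176.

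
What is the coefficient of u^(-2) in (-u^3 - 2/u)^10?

11520

General term: C(10,j)·(-u^3)^j·(-2/u)^(10-j), with u-exponent 3j − 1(10−j) = 4j − 10.
Set 4j − 10 = -2: j = 2.
C(10,2) = 45; (-1)^2 = 1; (-2)^8 = 256.
Coefficient = 45 · 1 · 256 = 11520.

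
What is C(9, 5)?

126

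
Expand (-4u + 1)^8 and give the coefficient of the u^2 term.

The general term is C(8,j)·(-4u)^j·(1)^(8-j); the u^2 term has j = 2.
C(8,2) = 28.
Coefficient = C(8,2) · (-4)^2 = 28 · 16 = 448.

448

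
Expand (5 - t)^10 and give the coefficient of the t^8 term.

1125

The general term is C(10,j)·(5)^j·(-t)^(10-j); the t^8 term has j = 2.
C(10,2) = 45.
Coefficient = C(10,2) · 5^2 = 45 · 25 = 1125.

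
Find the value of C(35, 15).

3247943160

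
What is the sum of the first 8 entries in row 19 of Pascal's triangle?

1 + 19 + 171 + 969 + 3876 + 11628 + 27132 + 50388 = 94184.

94184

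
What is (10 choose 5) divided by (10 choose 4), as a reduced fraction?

6/5

C(n,k+1)/C(n,k) = (n−k)/(k+1) = (10−4)/(4+1) = 6/5.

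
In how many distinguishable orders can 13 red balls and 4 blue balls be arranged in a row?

Choose positions for the red balls: C(17,13) = 2380.

2380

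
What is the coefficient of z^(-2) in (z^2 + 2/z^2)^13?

219648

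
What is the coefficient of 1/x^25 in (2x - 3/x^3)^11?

General term: C(11,j)·(2x)^j·(-3/x^3)^(11-j), with x-exponent 1j − 3(11−j) = 4j − 33.
Set 4j − 33 = -25: j = 2.
C(11,2) = 55; 2^2 = 4; (-3)^9 = -19683.
Coefficient = 55 · 4 · (-19683) = -4330260.

-4330260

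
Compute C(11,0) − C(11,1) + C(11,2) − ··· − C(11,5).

-252

The partial alternating sum Σ_{k=0}^{5} (−1)^k C(11,k) = (−1)^5 C(10,5) = -252.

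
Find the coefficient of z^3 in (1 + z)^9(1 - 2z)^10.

24

Coefficient of z^3 = Σ_{j} C(9,j)·1^j·C(10,3-j)·(-2)^(3-j) for j from 0 to 3.
= (-960) + 1620 + (-720) + 84 = 24.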